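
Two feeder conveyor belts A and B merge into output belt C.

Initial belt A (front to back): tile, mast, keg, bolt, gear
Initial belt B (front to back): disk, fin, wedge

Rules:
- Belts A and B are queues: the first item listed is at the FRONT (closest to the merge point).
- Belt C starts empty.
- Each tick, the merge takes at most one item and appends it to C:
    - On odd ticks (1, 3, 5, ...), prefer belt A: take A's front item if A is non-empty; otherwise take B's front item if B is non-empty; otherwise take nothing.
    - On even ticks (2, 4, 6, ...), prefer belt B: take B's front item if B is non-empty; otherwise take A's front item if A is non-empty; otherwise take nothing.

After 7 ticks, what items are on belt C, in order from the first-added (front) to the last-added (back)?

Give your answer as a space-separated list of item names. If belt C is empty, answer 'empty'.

Tick 1: prefer A, take tile from A; A=[mast,keg,bolt,gear] B=[disk,fin,wedge] C=[tile]
Tick 2: prefer B, take disk from B; A=[mast,keg,bolt,gear] B=[fin,wedge] C=[tile,disk]
Tick 3: prefer A, take mast from A; A=[keg,bolt,gear] B=[fin,wedge] C=[tile,disk,mast]
Tick 4: prefer B, take fin from B; A=[keg,bolt,gear] B=[wedge] C=[tile,disk,mast,fin]
Tick 5: prefer A, take keg from A; A=[bolt,gear] B=[wedge] C=[tile,disk,mast,fin,keg]
Tick 6: prefer B, take wedge from B; A=[bolt,gear] B=[-] C=[tile,disk,mast,fin,keg,wedge]
Tick 7: prefer A, take bolt from A; A=[gear] B=[-] C=[tile,disk,mast,fin,keg,wedge,bolt]

Answer: tile disk mast fin keg wedge bolt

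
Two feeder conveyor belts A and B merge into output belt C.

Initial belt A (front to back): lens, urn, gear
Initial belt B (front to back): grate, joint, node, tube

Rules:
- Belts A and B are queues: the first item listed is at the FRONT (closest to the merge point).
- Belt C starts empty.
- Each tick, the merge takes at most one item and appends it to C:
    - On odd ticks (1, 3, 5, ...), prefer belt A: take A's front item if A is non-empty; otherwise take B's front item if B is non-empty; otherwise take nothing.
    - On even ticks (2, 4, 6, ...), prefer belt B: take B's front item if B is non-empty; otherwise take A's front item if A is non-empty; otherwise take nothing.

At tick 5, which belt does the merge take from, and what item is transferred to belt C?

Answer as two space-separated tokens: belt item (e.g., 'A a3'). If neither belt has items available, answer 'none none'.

Answer: A gear

Derivation:
Tick 1: prefer A, take lens from A; A=[urn,gear] B=[grate,joint,node,tube] C=[lens]
Tick 2: prefer B, take grate from B; A=[urn,gear] B=[joint,node,tube] C=[lens,grate]
Tick 3: prefer A, take urn from A; A=[gear] B=[joint,node,tube] C=[lens,grate,urn]
Tick 4: prefer B, take joint from B; A=[gear] B=[node,tube] C=[lens,grate,urn,joint]
Tick 5: prefer A, take gear from A; A=[-] B=[node,tube] C=[lens,grate,urn,joint,gear]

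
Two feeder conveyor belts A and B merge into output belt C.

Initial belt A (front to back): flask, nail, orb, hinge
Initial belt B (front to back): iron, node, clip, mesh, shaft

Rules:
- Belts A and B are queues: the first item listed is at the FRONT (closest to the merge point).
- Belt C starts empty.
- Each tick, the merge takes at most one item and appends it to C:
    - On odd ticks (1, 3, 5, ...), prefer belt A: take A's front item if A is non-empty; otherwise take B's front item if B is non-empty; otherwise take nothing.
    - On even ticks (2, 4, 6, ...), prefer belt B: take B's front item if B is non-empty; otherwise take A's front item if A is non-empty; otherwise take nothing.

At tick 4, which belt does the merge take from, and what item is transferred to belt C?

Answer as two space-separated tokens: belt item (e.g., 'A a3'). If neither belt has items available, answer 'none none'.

Answer: B node

Derivation:
Tick 1: prefer A, take flask from A; A=[nail,orb,hinge] B=[iron,node,clip,mesh,shaft] C=[flask]
Tick 2: prefer B, take iron from B; A=[nail,orb,hinge] B=[node,clip,mesh,shaft] C=[flask,iron]
Tick 3: prefer A, take nail from A; A=[orb,hinge] B=[node,clip,mesh,shaft] C=[flask,iron,nail]
Tick 4: prefer B, take node from B; A=[orb,hinge] B=[clip,mesh,shaft] C=[flask,iron,nail,node]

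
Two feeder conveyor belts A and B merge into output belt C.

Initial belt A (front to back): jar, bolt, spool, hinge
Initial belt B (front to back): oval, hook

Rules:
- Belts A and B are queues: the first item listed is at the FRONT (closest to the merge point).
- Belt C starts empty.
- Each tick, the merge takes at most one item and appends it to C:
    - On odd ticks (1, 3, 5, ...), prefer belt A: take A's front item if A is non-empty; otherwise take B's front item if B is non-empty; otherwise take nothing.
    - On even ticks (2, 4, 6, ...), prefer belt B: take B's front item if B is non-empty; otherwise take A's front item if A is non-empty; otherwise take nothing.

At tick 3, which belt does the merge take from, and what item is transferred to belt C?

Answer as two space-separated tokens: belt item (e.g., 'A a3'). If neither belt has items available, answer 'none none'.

Tick 1: prefer A, take jar from A; A=[bolt,spool,hinge] B=[oval,hook] C=[jar]
Tick 2: prefer B, take oval from B; A=[bolt,spool,hinge] B=[hook] C=[jar,oval]
Tick 3: prefer A, take bolt from A; A=[spool,hinge] B=[hook] C=[jar,oval,bolt]

Answer: A bolt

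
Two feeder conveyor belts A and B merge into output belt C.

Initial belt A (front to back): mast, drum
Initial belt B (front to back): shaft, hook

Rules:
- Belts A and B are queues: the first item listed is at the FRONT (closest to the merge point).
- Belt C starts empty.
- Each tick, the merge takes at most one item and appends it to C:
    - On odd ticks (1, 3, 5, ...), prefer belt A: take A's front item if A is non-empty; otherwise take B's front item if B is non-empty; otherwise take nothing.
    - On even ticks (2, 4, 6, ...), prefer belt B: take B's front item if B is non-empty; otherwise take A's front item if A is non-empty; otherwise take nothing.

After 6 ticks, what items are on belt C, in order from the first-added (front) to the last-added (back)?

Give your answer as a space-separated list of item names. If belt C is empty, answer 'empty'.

Tick 1: prefer A, take mast from A; A=[drum] B=[shaft,hook] C=[mast]
Tick 2: prefer B, take shaft from B; A=[drum] B=[hook] C=[mast,shaft]
Tick 3: prefer A, take drum from A; A=[-] B=[hook] C=[mast,shaft,drum]
Tick 4: prefer B, take hook from B; A=[-] B=[-] C=[mast,shaft,drum,hook]
Tick 5: prefer A, both empty, nothing taken; A=[-] B=[-] C=[mast,shaft,drum,hook]
Tick 6: prefer B, both empty, nothing taken; A=[-] B=[-] C=[mast,shaft,drum,hook]

Answer: mast shaft drum hook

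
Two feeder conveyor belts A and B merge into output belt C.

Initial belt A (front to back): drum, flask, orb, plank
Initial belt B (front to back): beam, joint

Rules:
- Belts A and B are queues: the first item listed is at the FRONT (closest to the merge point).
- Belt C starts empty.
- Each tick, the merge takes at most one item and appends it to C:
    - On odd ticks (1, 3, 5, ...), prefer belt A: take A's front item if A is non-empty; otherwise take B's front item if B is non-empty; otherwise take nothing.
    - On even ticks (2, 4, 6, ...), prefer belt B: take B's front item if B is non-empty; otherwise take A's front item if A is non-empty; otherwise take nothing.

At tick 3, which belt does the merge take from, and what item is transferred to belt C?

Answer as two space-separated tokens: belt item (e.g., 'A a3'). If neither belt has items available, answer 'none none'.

Tick 1: prefer A, take drum from A; A=[flask,orb,plank] B=[beam,joint] C=[drum]
Tick 2: prefer B, take beam from B; A=[flask,orb,plank] B=[joint] C=[drum,beam]
Tick 3: prefer A, take flask from A; A=[orb,plank] B=[joint] C=[drum,beam,flask]

Answer: A flask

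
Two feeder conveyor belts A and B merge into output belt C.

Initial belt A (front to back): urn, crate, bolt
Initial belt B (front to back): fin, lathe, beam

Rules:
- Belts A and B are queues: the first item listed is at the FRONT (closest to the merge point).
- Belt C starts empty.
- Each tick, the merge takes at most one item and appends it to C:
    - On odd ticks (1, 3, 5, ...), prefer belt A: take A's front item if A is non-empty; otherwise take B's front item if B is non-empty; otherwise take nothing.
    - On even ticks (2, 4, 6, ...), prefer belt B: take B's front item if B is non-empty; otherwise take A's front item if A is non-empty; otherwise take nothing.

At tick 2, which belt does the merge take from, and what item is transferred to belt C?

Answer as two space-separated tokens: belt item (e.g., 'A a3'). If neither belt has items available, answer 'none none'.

Answer: B fin

Derivation:
Tick 1: prefer A, take urn from A; A=[crate,bolt] B=[fin,lathe,beam] C=[urn]
Tick 2: prefer B, take fin from B; A=[crate,bolt] B=[lathe,beam] C=[urn,fin]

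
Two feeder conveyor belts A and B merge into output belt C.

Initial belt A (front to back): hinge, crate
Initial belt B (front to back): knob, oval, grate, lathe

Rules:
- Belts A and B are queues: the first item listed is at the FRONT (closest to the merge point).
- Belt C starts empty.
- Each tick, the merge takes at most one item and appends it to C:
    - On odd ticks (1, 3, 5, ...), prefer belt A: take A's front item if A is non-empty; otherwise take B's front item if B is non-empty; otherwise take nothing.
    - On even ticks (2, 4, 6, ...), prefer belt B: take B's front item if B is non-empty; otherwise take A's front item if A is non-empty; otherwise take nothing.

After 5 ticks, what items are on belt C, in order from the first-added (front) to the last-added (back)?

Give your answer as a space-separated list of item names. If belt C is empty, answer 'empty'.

Tick 1: prefer A, take hinge from A; A=[crate] B=[knob,oval,grate,lathe] C=[hinge]
Tick 2: prefer B, take knob from B; A=[crate] B=[oval,grate,lathe] C=[hinge,knob]
Tick 3: prefer A, take crate from A; A=[-] B=[oval,grate,lathe] C=[hinge,knob,crate]
Tick 4: prefer B, take oval from B; A=[-] B=[grate,lathe] C=[hinge,knob,crate,oval]
Tick 5: prefer A, take grate from B; A=[-] B=[lathe] C=[hinge,knob,crate,oval,grate]

Answer: hinge knob crate oval grate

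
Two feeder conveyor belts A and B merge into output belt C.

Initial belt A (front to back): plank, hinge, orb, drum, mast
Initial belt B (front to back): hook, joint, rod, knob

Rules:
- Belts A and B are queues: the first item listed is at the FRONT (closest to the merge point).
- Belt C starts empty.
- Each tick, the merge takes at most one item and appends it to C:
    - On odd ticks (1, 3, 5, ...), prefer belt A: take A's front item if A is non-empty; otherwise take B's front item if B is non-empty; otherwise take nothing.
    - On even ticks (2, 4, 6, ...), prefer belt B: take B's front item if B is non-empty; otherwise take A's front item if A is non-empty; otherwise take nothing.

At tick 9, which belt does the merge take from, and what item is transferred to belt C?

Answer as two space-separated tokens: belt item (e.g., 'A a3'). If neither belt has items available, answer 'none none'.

Tick 1: prefer A, take plank from A; A=[hinge,orb,drum,mast] B=[hook,joint,rod,knob] C=[plank]
Tick 2: prefer B, take hook from B; A=[hinge,orb,drum,mast] B=[joint,rod,knob] C=[plank,hook]
Tick 3: prefer A, take hinge from A; A=[orb,drum,mast] B=[joint,rod,knob] C=[plank,hook,hinge]
Tick 4: prefer B, take joint from B; A=[orb,drum,mast] B=[rod,knob] C=[plank,hook,hinge,joint]
Tick 5: prefer A, take orb from A; A=[drum,mast] B=[rod,knob] C=[plank,hook,hinge,joint,orb]
Tick 6: prefer B, take rod from B; A=[drum,mast] B=[knob] C=[plank,hook,hinge,joint,orb,rod]
Tick 7: prefer A, take drum from A; A=[mast] B=[knob] C=[plank,hook,hinge,joint,orb,rod,drum]
Tick 8: prefer B, take knob from B; A=[mast] B=[-] C=[plank,hook,hinge,joint,orb,rod,drum,knob]
Tick 9: prefer A, take mast from A; A=[-] B=[-] C=[plank,hook,hinge,joint,orb,rod,drum,knob,mast]

Answer: A mast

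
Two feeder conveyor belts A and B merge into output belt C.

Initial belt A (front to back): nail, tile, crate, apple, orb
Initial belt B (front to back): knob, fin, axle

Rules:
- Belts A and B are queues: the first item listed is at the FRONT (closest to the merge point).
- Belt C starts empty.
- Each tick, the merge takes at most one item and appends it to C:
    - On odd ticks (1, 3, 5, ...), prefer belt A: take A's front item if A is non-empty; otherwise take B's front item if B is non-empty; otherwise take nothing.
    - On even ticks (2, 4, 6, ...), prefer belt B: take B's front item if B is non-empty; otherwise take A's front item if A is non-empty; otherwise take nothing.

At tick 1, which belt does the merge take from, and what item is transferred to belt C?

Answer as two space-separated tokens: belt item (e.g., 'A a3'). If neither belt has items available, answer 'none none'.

Tick 1: prefer A, take nail from A; A=[tile,crate,apple,orb] B=[knob,fin,axle] C=[nail]

Answer: A nail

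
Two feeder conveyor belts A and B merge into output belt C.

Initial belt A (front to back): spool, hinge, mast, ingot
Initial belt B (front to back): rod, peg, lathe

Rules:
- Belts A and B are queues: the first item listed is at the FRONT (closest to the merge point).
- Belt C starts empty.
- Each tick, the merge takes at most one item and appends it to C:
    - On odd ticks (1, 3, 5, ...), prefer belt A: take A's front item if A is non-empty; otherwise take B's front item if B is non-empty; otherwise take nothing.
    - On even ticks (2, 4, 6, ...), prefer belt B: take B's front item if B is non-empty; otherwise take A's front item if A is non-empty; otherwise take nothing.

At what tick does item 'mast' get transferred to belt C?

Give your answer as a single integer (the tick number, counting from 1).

Answer: 5

Derivation:
Tick 1: prefer A, take spool from A; A=[hinge,mast,ingot] B=[rod,peg,lathe] C=[spool]
Tick 2: prefer B, take rod from B; A=[hinge,mast,ingot] B=[peg,lathe] C=[spool,rod]
Tick 3: prefer A, take hinge from A; A=[mast,ingot] B=[peg,lathe] C=[spool,rod,hinge]
Tick 4: prefer B, take peg from B; A=[mast,ingot] B=[lathe] C=[spool,rod,hinge,peg]
Tick 5: prefer A, take mast from A; A=[ingot] B=[lathe] C=[spool,rod,hinge,peg,mast]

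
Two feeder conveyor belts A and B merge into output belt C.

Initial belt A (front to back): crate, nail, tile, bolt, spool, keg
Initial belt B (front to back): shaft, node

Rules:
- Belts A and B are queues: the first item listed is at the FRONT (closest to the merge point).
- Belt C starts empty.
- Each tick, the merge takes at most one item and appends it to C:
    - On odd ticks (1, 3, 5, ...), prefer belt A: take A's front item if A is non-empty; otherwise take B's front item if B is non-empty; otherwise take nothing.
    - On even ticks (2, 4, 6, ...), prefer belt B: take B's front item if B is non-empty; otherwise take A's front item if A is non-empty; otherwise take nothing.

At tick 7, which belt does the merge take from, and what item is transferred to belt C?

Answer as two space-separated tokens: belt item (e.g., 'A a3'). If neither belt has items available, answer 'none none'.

Answer: A spool

Derivation:
Tick 1: prefer A, take crate from A; A=[nail,tile,bolt,spool,keg] B=[shaft,node] C=[crate]
Tick 2: prefer B, take shaft from B; A=[nail,tile,bolt,spool,keg] B=[node] C=[crate,shaft]
Tick 3: prefer A, take nail from A; A=[tile,bolt,spool,keg] B=[node] C=[crate,shaft,nail]
Tick 4: prefer B, take node from B; A=[tile,bolt,spool,keg] B=[-] C=[crate,shaft,nail,node]
Tick 5: prefer A, take tile from A; A=[bolt,spool,keg] B=[-] C=[crate,shaft,nail,node,tile]
Tick 6: prefer B, take bolt from A; A=[spool,keg] B=[-] C=[crate,shaft,nail,node,tile,bolt]
Tick 7: prefer A, take spool from A; A=[keg] B=[-] C=[crate,shaft,nail,node,tile,bolt,spool]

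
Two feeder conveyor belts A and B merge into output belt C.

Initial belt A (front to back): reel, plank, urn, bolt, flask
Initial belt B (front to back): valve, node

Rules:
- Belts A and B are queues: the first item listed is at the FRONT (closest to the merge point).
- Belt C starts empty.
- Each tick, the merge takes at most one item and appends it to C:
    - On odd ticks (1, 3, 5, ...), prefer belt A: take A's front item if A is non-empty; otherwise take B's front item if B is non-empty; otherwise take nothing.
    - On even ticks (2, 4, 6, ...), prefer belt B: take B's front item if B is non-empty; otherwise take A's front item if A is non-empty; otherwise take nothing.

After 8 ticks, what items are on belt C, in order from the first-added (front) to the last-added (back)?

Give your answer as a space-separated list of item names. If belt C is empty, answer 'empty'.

Tick 1: prefer A, take reel from A; A=[plank,urn,bolt,flask] B=[valve,node] C=[reel]
Tick 2: prefer B, take valve from B; A=[plank,urn,bolt,flask] B=[node] C=[reel,valve]
Tick 3: prefer A, take plank from A; A=[urn,bolt,flask] B=[node] C=[reel,valve,plank]
Tick 4: prefer B, take node from B; A=[urn,bolt,flask] B=[-] C=[reel,valve,plank,node]
Tick 5: prefer A, take urn from A; A=[bolt,flask] B=[-] C=[reel,valve,plank,node,urn]
Tick 6: prefer B, take bolt from A; A=[flask] B=[-] C=[reel,valve,plank,node,urn,bolt]
Tick 7: prefer A, take flask from A; A=[-] B=[-] C=[reel,valve,plank,node,urn,bolt,flask]
Tick 8: prefer B, both empty, nothing taken; A=[-] B=[-] C=[reel,valve,plank,node,urn,bolt,flask]

Answer: reel valve plank node urn bolt flask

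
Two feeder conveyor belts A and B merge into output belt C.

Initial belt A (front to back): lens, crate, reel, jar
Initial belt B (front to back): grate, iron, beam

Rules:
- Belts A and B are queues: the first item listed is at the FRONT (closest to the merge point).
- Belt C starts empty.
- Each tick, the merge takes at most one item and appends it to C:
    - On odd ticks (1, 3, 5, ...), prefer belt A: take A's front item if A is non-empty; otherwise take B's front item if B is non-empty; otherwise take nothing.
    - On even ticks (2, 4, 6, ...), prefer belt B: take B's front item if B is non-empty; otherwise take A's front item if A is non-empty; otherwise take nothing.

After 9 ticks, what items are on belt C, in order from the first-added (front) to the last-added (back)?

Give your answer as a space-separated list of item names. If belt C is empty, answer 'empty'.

Tick 1: prefer A, take lens from A; A=[crate,reel,jar] B=[grate,iron,beam] C=[lens]
Tick 2: prefer B, take grate from B; A=[crate,reel,jar] B=[iron,beam] C=[lens,grate]
Tick 3: prefer A, take crate from A; A=[reel,jar] B=[iron,beam] C=[lens,grate,crate]
Tick 4: prefer B, take iron from B; A=[reel,jar] B=[beam] C=[lens,grate,crate,iron]
Tick 5: prefer A, take reel from A; A=[jar] B=[beam] C=[lens,grate,crate,iron,reel]
Tick 6: prefer B, take beam from B; A=[jar] B=[-] C=[lens,grate,crate,iron,reel,beam]
Tick 7: prefer A, take jar from A; A=[-] B=[-] C=[lens,grate,crate,iron,reel,beam,jar]
Tick 8: prefer B, both empty, nothing taken; A=[-] B=[-] C=[lens,grate,crate,iron,reel,beam,jar]
Tick 9: prefer A, both empty, nothing taken; A=[-] B=[-] C=[lens,grate,crate,iron,reel,beam,jar]

Answer: lens grate crate iron reel beam jar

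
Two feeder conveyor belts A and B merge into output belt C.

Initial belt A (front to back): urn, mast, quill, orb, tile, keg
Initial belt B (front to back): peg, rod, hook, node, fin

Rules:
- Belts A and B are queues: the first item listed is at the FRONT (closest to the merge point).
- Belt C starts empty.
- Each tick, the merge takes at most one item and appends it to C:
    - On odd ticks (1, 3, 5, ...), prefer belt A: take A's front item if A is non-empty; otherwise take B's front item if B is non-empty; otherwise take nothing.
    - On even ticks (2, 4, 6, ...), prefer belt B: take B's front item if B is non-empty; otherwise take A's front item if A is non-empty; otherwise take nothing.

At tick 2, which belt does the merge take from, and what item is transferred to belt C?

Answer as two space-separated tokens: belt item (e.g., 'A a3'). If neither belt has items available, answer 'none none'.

Answer: B peg

Derivation:
Tick 1: prefer A, take urn from A; A=[mast,quill,orb,tile,keg] B=[peg,rod,hook,node,fin] C=[urn]
Tick 2: prefer B, take peg from B; A=[mast,quill,orb,tile,keg] B=[rod,hook,node,fin] C=[urn,peg]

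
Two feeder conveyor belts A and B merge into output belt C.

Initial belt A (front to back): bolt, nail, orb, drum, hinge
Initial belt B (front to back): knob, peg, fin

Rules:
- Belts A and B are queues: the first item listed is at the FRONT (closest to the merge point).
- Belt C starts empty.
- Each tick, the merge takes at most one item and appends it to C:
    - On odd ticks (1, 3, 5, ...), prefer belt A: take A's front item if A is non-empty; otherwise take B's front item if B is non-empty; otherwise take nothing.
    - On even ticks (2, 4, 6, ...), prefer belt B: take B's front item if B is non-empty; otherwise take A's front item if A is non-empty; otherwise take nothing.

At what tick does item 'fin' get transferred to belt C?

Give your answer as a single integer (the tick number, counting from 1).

Tick 1: prefer A, take bolt from A; A=[nail,orb,drum,hinge] B=[knob,peg,fin] C=[bolt]
Tick 2: prefer B, take knob from B; A=[nail,orb,drum,hinge] B=[peg,fin] C=[bolt,knob]
Tick 3: prefer A, take nail from A; A=[orb,drum,hinge] B=[peg,fin] C=[bolt,knob,nail]
Tick 4: prefer B, take peg from B; A=[orb,drum,hinge] B=[fin] C=[bolt,knob,nail,peg]
Tick 5: prefer A, take orb from A; A=[drum,hinge] B=[fin] C=[bolt,knob,nail,peg,orb]
Tick 6: prefer B, take fin from B; A=[drum,hinge] B=[-] C=[bolt,knob,nail,peg,orb,fin]

Answer: 6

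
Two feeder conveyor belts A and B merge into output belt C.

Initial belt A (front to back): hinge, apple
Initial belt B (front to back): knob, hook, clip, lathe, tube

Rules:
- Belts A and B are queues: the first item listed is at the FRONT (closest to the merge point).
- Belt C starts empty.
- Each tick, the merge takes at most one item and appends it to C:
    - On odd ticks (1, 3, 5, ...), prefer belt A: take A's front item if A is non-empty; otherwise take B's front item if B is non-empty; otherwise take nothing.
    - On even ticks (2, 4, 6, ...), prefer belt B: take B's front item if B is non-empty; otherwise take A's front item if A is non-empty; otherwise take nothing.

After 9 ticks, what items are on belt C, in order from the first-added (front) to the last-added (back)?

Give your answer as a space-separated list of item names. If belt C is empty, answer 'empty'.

Tick 1: prefer A, take hinge from A; A=[apple] B=[knob,hook,clip,lathe,tube] C=[hinge]
Tick 2: prefer B, take knob from B; A=[apple] B=[hook,clip,lathe,tube] C=[hinge,knob]
Tick 3: prefer A, take apple from A; A=[-] B=[hook,clip,lathe,tube] C=[hinge,knob,apple]
Tick 4: prefer B, take hook from B; A=[-] B=[clip,lathe,tube] C=[hinge,knob,apple,hook]
Tick 5: prefer A, take clip from B; A=[-] B=[lathe,tube] C=[hinge,knob,apple,hook,clip]
Tick 6: prefer B, take lathe from B; A=[-] B=[tube] C=[hinge,knob,apple,hook,clip,lathe]
Tick 7: prefer A, take tube from B; A=[-] B=[-] C=[hinge,knob,apple,hook,clip,lathe,tube]
Tick 8: prefer B, both empty, nothing taken; A=[-] B=[-] C=[hinge,knob,apple,hook,clip,lathe,tube]
Tick 9: prefer A, both empty, nothing taken; A=[-] B=[-] C=[hinge,knob,apple,hook,clip,lathe,tube]

Answer: hinge knob apple hook clip lathe tube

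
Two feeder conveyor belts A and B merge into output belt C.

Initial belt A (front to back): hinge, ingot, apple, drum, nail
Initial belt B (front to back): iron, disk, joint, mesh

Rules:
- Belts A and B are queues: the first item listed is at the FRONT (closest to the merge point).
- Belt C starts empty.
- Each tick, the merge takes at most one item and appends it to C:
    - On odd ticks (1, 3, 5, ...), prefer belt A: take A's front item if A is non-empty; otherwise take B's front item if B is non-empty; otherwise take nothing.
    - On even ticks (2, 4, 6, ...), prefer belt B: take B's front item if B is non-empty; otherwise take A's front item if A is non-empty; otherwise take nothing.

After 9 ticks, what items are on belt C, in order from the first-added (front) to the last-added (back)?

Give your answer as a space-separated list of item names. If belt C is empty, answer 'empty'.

Tick 1: prefer A, take hinge from A; A=[ingot,apple,drum,nail] B=[iron,disk,joint,mesh] C=[hinge]
Tick 2: prefer B, take iron from B; A=[ingot,apple,drum,nail] B=[disk,joint,mesh] C=[hinge,iron]
Tick 3: prefer A, take ingot from A; A=[apple,drum,nail] B=[disk,joint,mesh] C=[hinge,iron,ingot]
Tick 4: prefer B, take disk from B; A=[apple,drum,nail] B=[joint,mesh] C=[hinge,iron,ingot,disk]
Tick 5: prefer A, take apple from A; A=[drum,nail] B=[joint,mesh] C=[hinge,iron,ingot,disk,apple]
Tick 6: prefer B, take joint from B; A=[drum,nail] B=[mesh] C=[hinge,iron,ingot,disk,apple,joint]
Tick 7: prefer A, take drum from A; A=[nail] B=[mesh] C=[hinge,iron,ingot,disk,apple,joint,drum]
Tick 8: prefer B, take mesh from B; A=[nail] B=[-] C=[hinge,iron,ingot,disk,apple,joint,drum,mesh]
Tick 9: prefer A, take nail from A; A=[-] B=[-] C=[hinge,iron,ingot,disk,apple,joint,drum,mesh,nail]

Answer: hinge iron ingot disk apple joint drum mesh nail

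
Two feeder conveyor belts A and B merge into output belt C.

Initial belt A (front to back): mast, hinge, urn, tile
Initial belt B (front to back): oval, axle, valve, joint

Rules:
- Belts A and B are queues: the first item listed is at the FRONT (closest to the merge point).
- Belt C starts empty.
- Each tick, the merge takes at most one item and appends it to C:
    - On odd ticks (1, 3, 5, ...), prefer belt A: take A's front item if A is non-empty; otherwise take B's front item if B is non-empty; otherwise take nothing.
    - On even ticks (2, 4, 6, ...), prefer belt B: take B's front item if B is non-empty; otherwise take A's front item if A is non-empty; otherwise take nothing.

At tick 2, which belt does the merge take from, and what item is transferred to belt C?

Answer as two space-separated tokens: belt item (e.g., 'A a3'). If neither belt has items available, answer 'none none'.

Answer: B oval

Derivation:
Tick 1: prefer A, take mast from A; A=[hinge,urn,tile] B=[oval,axle,valve,joint] C=[mast]
Tick 2: prefer B, take oval from B; A=[hinge,urn,tile] B=[axle,valve,joint] C=[mast,oval]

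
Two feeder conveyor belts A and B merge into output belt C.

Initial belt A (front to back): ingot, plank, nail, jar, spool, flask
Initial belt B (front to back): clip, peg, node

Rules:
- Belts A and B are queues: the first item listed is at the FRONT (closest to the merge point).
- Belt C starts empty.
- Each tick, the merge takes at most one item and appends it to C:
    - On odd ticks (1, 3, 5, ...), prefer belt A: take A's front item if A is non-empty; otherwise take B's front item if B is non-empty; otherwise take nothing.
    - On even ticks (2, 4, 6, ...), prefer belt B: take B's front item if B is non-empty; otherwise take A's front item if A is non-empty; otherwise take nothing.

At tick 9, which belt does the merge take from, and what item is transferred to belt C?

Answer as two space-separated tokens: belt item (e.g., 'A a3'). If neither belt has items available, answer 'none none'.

Answer: A flask

Derivation:
Tick 1: prefer A, take ingot from A; A=[plank,nail,jar,spool,flask] B=[clip,peg,node] C=[ingot]
Tick 2: prefer B, take clip from B; A=[plank,nail,jar,spool,flask] B=[peg,node] C=[ingot,clip]
Tick 3: prefer A, take plank from A; A=[nail,jar,spool,flask] B=[peg,node] C=[ingot,clip,plank]
Tick 4: prefer B, take peg from B; A=[nail,jar,spool,flask] B=[node] C=[ingot,clip,plank,peg]
Tick 5: prefer A, take nail from A; A=[jar,spool,flask] B=[node] C=[ingot,clip,plank,peg,nail]
Tick 6: prefer B, take node from B; A=[jar,spool,flask] B=[-] C=[ingot,clip,plank,peg,nail,node]
Tick 7: prefer A, take jar from A; A=[spool,flask] B=[-] C=[ingot,clip,plank,peg,nail,node,jar]
Tick 8: prefer B, take spool from A; A=[flask] B=[-] C=[ingot,clip,plank,peg,nail,node,jar,spool]
Tick 9: prefer A, take flask from A; A=[-] B=[-] C=[ingot,clip,plank,peg,nail,node,jar,spool,flask]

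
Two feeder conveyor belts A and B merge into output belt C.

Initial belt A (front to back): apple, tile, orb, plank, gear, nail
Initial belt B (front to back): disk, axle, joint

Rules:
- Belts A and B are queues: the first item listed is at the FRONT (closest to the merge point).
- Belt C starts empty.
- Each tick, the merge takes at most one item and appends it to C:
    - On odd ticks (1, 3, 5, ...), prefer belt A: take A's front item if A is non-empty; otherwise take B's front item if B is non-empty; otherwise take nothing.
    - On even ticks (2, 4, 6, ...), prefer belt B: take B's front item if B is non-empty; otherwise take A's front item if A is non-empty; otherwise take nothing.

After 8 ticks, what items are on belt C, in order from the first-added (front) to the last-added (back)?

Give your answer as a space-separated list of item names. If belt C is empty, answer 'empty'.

Answer: apple disk tile axle orb joint plank gear

Derivation:
Tick 1: prefer A, take apple from A; A=[tile,orb,plank,gear,nail] B=[disk,axle,joint] C=[apple]
Tick 2: prefer B, take disk from B; A=[tile,orb,plank,gear,nail] B=[axle,joint] C=[apple,disk]
Tick 3: prefer A, take tile from A; A=[orb,plank,gear,nail] B=[axle,joint] C=[apple,disk,tile]
Tick 4: prefer B, take axle from B; A=[orb,plank,gear,nail] B=[joint] C=[apple,disk,tile,axle]
Tick 5: prefer A, take orb from A; A=[plank,gear,nail] B=[joint] C=[apple,disk,tile,axle,orb]
Tick 6: prefer B, take joint from B; A=[plank,gear,nail] B=[-] C=[apple,disk,tile,axle,orb,joint]
Tick 7: prefer A, take plank from A; A=[gear,nail] B=[-] C=[apple,disk,tile,axle,orb,joint,plank]
Tick 8: prefer B, take gear from A; A=[nail] B=[-] C=[apple,disk,tile,axle,orb,joint,plank,gear]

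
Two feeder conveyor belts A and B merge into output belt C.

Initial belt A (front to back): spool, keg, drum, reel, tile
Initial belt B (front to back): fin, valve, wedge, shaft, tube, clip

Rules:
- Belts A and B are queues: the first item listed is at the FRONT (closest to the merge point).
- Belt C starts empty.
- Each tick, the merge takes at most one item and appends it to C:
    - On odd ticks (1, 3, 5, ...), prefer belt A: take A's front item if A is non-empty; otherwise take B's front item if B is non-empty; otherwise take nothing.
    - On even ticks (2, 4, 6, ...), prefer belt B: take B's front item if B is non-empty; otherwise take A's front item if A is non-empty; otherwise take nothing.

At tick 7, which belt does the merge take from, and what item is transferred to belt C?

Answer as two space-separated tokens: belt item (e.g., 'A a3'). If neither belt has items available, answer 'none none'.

Answer: A reel

Derivation:
Tick 1: prefer A, take spool from A; A=[keg,drum,reel,tile] B=[fin,valve,wedge,shaft,tube,clip] C=[spool]
Tick 2: prefer B, take fin from B; A=[keg,drum,reel,tile] B=[valve,wedge,shaft,tube,clip] C=[spool,fin]
Tick 3: prefer A, take keg from A; A=[drum,reel,tile] B=[valve,wedge,shaft,tube,clip] C=[spool,fin,keg]
Tick 4: prefer B, take valve from B; A=[drum,reel,tile] B=[wedge,shaft,tube,clip] C=[spool,fin,keg,valve]
Tick 5: prefer A, take drum from A; A=[reel,tile] B=[wedge,shaft,tube,clip] C=[spool,fin,keg,valve,drum]
Tick 6: prefer B, take wedge from B; A=[reel,tile] B=[shaft,tube,clip] C=[spool,fin,keg,valve,drum,wedge]
Tick 7: prefer A, take reel from A; A=[tile] B=[shaft,tube,clip] C=[spool,fin,keg,valve,drum,wedge,reel]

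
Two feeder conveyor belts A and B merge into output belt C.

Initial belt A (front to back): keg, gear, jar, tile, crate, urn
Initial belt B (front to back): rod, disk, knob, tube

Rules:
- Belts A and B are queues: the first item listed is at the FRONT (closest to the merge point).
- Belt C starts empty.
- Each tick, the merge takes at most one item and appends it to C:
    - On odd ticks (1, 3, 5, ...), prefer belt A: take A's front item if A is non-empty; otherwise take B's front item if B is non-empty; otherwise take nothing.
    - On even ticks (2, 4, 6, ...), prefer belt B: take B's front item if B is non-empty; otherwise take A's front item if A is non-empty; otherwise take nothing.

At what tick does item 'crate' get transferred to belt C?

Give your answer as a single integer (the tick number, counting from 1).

Tick 1: prefer A, take keg from A; A=[gear,jar,tile,crate,urn] B=[rod,disk,knob,tube] C=[keg]
Tick 2: prefer B, take rod from B; A=[gear,jar,tile,crate,urn] B=[disk,knob,tube] C=[keg,rod]
Tick 3: prefer A, take gear from A; A=[jar,tile,crate,urn] B=[disk,knob,tube] C=[keg,rod,gear]
Tick 4: prefer B, take disk from B; A=[jar,tile,crate,urn] B=[knob,tube] C=[keg,rod,gear,disk]
Tick 5: prefer A, take jar from A; A=[tile,crate,urn] B=[knob,tube] C=[keg,rod,gear,disk,jar]
Tick 6: prefer B, take knob from B; A=[tile,crate,urn] B=[tube] C=[keg,rod,gear,disk,jar,knob]
Tick 7: prefer A, take tile from A; A=[crate,urn] B=[tube] C=[keg,rod,gear,disk,jar,knob,tile]
Tick 8: prefer B, take tube from B; A=[crate,urn] B=[-] C=[keg,rod,gear,disk,jar,knob,tile,tube]
Tick 9: prefer A, take crate from A; A=[urn] B=[-] C=[keg,rod,gear,disk,jar,knob,tile,tube,crate]

Answer: 9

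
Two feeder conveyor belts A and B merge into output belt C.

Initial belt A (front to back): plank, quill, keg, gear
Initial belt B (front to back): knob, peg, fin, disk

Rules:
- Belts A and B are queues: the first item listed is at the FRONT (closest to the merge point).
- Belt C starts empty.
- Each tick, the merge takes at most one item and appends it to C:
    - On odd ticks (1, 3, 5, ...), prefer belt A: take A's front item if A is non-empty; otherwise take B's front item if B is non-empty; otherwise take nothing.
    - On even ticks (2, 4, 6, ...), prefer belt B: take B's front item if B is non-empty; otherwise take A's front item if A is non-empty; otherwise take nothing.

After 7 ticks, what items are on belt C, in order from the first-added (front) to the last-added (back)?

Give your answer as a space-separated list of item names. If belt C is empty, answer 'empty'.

Answer: plank knob quill peg keg fin gear

Derivation:
Tick 1: prefer A, take plank from A; A=[quill,keg,gear] B=[knob,peg,fin,disk] C=[plank]
Tick 2: prefer B, take knob from B; A=[quill,keg,gear] B=[peg,fin,disk] C=[plank,knob]
Tick 3: prefer A, take quill from A; A=[keg,gear] B=[peg,fin,disk] C=[plank,knob,quill]
Tick 4: prefer B, take peg from B; A=[keg,gear] B=[fin,disk] C=[plank,knob,quill,peg]
Tick 5: prefer A, take keg from A; A=[gear] B=[fin,disk] C=[plank,knob,quill,peg,keg]
Tick 6: prefer B, take fin from B; A=[gear] B=[disk] C=[plank,knob,quill,peg,keg,fin]
Tick 7: prefer A, take gear from A; A=[-] B=[disk] C=[plank,knob,quill,peg,keg,fin,gear]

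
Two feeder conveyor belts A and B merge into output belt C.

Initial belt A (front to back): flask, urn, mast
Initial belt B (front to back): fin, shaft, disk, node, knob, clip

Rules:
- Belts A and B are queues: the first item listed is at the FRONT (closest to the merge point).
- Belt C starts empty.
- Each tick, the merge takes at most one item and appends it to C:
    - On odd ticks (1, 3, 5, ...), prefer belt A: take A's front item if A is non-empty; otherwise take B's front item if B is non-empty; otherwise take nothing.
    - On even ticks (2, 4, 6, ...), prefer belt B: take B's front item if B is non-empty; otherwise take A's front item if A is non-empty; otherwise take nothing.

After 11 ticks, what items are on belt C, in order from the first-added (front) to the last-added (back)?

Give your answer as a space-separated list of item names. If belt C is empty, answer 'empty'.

Tick 1: prefer A, take flask from A; A=[urn,mast] B=[fin,shaft,disk,node,knob,clip] C=[flask]
Tick 2: prefer B, take fin from B; A=[urn,mast] B=[shaft,disk,node,knob,clip] C=[flask,fin]
Tick 3: prefer A, take urn from A; A=[mast] B=[shaft,disk,node,knob,clip] C=[flask,fin,urn]
Tick 4: prefer B, take shaft from B; A=[mast] B=[disk,node,knob,clip] C=[flask,fin,urn,shaft]
Tick 5: prefer A, take mast from A; A=[-] B=[disk,node,knob,clip] C=[flask,fin,urn,shaft,mast]
Tick 6: prefer B, take disk from B; A=[-] B=[node,knob,clip] C=[flask,fin,urn,shaft,mast,disk]
Tick 7: prefer A, take node from B; A=[-] B=[knob,clip] C=[flask,fin,urn,shaft,mast,disk,node]
Tick 8: prefer B, take knob from B; A=[-] B=[clip] C=[flask,fin,urn,shaft,mast,disk,node,knob]
Tick 9: prefer A, take clip from B; A=[-] B=[-] C=[flask,fin,urn,shaft,mast,disk,node,knob,clip]
Tick 10: prefer B, both empty, nothing taken; A=[-] B=[-] C=[flask,fin,urn,shaft,mast,disk,node,knob,clip]
Tick 11: prefer A, both empty, nothing taken; A=[-] B=[-] C=[flask,fin,urn,shaft,mast,disk,node,knob,clip]

Answer: flask fin urn shaft mast disk node knob clip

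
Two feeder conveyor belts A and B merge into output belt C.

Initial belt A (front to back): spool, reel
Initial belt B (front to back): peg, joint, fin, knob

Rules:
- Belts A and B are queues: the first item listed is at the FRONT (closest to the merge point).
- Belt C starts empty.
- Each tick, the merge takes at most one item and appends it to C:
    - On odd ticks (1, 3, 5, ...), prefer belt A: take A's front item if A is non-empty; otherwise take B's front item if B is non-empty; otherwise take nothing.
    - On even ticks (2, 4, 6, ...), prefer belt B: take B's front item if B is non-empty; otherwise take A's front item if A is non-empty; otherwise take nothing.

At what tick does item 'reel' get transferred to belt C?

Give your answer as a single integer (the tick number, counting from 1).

Answer: 3

Derivation:
Tick 1: prefer A, take spool from A; A=[reel] B=[peg,joint,fin,knob] C=[spool]
Tick 2: prefer B, take peg from B; A=[reel] B=[joint,fin,knob] C=[spool,peg]
Tick 3: prefer A, take reel from A; A=[-] B=[joint,fin,knob] C=[spool,peg,reel]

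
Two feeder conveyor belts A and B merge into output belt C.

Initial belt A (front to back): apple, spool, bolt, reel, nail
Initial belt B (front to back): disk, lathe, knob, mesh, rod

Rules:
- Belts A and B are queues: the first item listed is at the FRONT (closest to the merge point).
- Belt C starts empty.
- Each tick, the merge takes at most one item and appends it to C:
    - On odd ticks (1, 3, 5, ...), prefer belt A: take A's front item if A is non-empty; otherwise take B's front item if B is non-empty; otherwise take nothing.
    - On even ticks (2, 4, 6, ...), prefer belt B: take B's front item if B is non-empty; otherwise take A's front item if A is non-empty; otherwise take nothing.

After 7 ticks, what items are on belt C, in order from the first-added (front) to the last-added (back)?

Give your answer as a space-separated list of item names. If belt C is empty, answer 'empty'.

Answer: apple disk spool lathe bolt knob reel

Derivation:
Tick 1: prefer A, take apple from A; A=[spool,bolt,reel,nail] B=[disk,lathe,knob,mesh,rod] C=[apple]
Tick 2: prefer B, take disk from B; A=[spool,bolt,reel,nail] B=[lathe,knob,mesh,rod] C=[apple,disk]
Tick 3: prefer A, take spool from A; A=[bolt,reel,nail] B=[lathe,knob,mesh,rod] C=[apple,disk,spool]
Tick 4: prefer B, take lathe from B; A=[bolt,reel,nail] B=[knob,mesh,rod] C=[apple,disk,spool,lathe]
Tick 5: prefer A, take bolt from A; A=[reel,nail] B=[knob,mesh,rod] C=[apple,disk,spool,lathe,bolt]
Tick 6: prefer B, take knob from B; A=[reel,nail] B=[mesh,rod] C=[apple,disk,spool,lathe,bolt,knob]
Tick 7: prefer A, take reel from A; A=[nail] B=[mesh,rod] C=[apple,disk,spool,lathe,bolt,knob,reel]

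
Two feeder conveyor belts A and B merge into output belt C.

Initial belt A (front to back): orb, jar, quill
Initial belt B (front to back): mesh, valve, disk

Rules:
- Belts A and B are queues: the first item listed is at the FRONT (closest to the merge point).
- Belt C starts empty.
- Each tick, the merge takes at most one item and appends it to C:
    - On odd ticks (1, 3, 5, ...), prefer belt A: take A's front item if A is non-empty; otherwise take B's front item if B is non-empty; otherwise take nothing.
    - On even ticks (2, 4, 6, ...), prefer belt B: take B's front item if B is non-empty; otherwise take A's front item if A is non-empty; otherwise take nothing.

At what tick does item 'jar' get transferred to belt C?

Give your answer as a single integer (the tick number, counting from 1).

Answer: 3

Derivation:
Tick 1: prefer A, take orb from A; A=[jar,quill] B=[mesh,valve,disk] C=[orb]
Tick 2: prefer B, take mesh from B; A=[jar,quill] B=[valve,disk] C=[orb,mesh]
Tick 3: prefer A, take jar from A; A=[quill] B=[valve,disk] C=[orb,mesh,jar]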